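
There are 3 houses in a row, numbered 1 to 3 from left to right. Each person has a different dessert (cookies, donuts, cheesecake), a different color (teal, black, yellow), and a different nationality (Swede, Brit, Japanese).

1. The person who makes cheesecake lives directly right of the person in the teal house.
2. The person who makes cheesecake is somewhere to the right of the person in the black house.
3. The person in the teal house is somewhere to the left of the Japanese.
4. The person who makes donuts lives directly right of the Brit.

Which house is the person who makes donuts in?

2

House 1 dessert: only cookies fits.
That leaves yellow as the color for house 3.
The person who makes cheesecake is narrowed to house 2 or 3; consider each.
Placing it in house 2 leads to a contradiction, so it's in house 3.
The person in the teal house is in house 2 (clue 1).
The Japanese is in house 3 (clue 3).
That leaves donuts as the dessert for house 2.
The only color still possible for house 1 is black.
By clue 4, the Brit is in house 1.
The only nationality still possible for house 2 is Swede.
So: house 1 = cookies/black/Brit, house 2 = donuts/teal/Swede, house 3 = cheesecake/yellow/Japanese.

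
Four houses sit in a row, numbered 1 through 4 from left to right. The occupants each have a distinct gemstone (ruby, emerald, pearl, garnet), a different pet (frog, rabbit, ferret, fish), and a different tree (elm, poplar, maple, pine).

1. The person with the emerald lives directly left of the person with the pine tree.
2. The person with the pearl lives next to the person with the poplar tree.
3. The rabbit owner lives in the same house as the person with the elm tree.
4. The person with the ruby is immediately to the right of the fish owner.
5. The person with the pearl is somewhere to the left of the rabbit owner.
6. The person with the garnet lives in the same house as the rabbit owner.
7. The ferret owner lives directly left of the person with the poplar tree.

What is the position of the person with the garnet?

So house 1 gets maple for tree.
The person with the emerald is narrowed to house 1 or 2 or 3; consider each.
Placing it in house 1 and house 3 leads to a contradiction, so it's in house 2.
From clue 1, the person with the pine tree must be in house 3.
That leaves pearl as the gemstone for house 1.
Clue 2: the person with the poplar tree is in house 2.
Clue 6: the person with the garnet is in house 4.
From clue 6, the rabbit owner must be in house 4.
Clue 7: the ferret owner is in house 1.
That leaves ruby as the gemstone for house 3.
House 4's tree must be elm (nothing else left).
Clue 4: the fish owner is in house 2.
That leaves frog as the pet for house 3.
So: house 1 = pearl/ferret/maple, house 2 = emerald/fish/poplar, house 3 = ruby/frog/pine, house 4 = garnet/rabbit/elm.

4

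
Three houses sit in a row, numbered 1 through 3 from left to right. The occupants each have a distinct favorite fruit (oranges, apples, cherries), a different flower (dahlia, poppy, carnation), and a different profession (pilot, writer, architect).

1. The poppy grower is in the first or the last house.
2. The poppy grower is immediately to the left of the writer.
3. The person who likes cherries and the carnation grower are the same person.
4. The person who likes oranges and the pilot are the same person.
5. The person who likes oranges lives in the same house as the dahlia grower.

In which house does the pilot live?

From clue 2, the poppy grower must be in house 1.
The writer is in house 2 (clue 2).
Clue 5 places the person who likes oranges in house 3.
Clue 5: the dahlia grower is in house 3.
House 1 favorite fruit: only apples fits.
That leaves cherries as the favorite fruit for house 2.
The only flower still possible for house 2 is carnation.
The pilot is in house 3 (clue 4).
House 1 profession: only architect fits.
So: house 1 = apples/poppy/architect, house 2 = cherries/carnation/writer, house 3 = oranges/dahlia/pilot.

3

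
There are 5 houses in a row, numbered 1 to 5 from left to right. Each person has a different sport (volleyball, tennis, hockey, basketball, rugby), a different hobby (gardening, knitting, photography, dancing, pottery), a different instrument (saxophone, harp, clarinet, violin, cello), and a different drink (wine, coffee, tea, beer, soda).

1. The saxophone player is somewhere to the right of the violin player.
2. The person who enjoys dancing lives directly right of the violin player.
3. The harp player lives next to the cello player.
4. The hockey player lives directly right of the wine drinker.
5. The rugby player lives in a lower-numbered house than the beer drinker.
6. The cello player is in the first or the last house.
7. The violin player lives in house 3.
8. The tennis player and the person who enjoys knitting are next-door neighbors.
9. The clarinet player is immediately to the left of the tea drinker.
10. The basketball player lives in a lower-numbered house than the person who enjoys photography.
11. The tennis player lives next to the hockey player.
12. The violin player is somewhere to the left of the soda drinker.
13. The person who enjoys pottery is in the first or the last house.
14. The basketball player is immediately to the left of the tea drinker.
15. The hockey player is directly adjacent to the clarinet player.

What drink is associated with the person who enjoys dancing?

soda

From clue 7, the violin player must be in house 3.
From clue 2, the person who enjoys dancing must be in house 4.
The person who enjoys pottery is narrowed to house 1 or 5; consider each.
Placing it in house 5 leads to a contradiction, so it's in house 1.
The cello player is narrowed to house 1 or 5; consider each.
Placing it in house 5 leads to a contradiction, so it's in house 1.
From clue 3, the harp player must be in house 2.
So house 5 gets saxophone for instrument.
The tea drinker is in house 5 (clue 9).
From clue 14, the basketball player must be in house 4.
So house 4 gets clarinet for instrument.
So house 4 gets soda for drink.
Clue 4: the hockey player is in house 3.
The wine drinker is in house 2 (clue 4).
By clue 10, the person who enjoys photography is in house 5.
From clue 11, the tennis player must be in house 2.
The only sport still possible for house 1 is rugby.
House 5's sport must be volleyball (nothing else left).
That leaves coffee as the drink for house 1.
That leaves beer as the drink for house 3.
Clue 8: the person who enjoys knitting is in house 3.
House 2 hobby: only gardening fits.
So: house 1 = rugby/pottery/cello/coffee, house 2 = tennis/gardening/harp/wine, house 3 = hockey/knitting/violin/beer, house 4 = basketball/dancing/clarinet/soda, house 5 = volleyball/photography/saxophone/tea.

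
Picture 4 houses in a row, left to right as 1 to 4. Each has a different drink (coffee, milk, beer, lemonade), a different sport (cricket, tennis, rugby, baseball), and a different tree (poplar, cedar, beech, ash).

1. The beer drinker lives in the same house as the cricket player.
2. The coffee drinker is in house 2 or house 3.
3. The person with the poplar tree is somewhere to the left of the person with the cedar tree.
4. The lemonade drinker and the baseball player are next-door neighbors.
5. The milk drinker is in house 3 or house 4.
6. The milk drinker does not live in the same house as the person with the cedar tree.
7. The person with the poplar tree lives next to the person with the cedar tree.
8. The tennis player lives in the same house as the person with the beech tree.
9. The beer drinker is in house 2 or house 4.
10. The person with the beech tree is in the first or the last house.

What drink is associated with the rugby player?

milk

So house 1 gets lemonade for drink.
The baseball player is in house 2 (clue 4).
House 3 sport: only rugby fits.
Clue 1: the beer drinker is in house 4.
That leaves coffee as the drink for house 2.
House 3 drink: only milk fits.
House 1's sport must be tennis (nothing else left).
House 4's sport must be cricket (nothing else left).
Clue 8: the person with the beech tree is in house 1.
Clue 3: the person with the cedar tree is in house 4.
House 2 tree: only ash fits.
House 3 tree: only poplar fits.
So: house 1 = lemonade/tennis/beech, house 2 = coffee/baseball/ash, house 3 = milk/rugby/poplar, house 4 = beer/cricket/cedar.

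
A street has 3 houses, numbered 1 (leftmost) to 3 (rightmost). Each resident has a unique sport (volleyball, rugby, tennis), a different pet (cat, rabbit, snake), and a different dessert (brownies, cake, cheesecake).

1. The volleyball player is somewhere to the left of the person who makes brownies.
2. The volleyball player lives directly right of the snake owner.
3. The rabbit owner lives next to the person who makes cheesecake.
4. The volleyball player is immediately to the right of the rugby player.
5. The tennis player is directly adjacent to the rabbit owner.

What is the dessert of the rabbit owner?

cake

The volleyball player is in house 2 (clue 2).
Clue 2: the snake owner is in house 1.
Clue 4: the rugby player is in house 1.
The only sport still possible for house 3 is tennis.
Clue 1: the person who makes brownies is in house 3.
From clue 5, the rabbit owner must be in house 2.
House 3's pet must be cat (nothing else left).
The person who makes cheesecake is in house 1 (clue 3).
That leaves cake as the dessert for house 2.
So: house 1 = rugby/snake/cheesecake, house 2 = volleyball/rabbit/cake, house 3 = tennis/cat/brownies.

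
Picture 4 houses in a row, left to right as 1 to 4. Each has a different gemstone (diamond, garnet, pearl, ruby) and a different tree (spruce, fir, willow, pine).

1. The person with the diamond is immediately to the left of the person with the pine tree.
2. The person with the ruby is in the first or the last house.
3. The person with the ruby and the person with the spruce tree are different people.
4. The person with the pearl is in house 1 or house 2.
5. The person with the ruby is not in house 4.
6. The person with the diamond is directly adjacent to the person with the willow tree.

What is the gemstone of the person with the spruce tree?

Clue 5: the person with the ruby is in house 1.
So house 4 gets garnet for gemstone.
So house 2 gets pearl for gemstone.
So house 3 gets diamond for gemstone.
Clue 1: the person with the pine tree is in house 4.
The only tree still possible for house 1 is fir.
So house 3 gets spruce for tree.
House 2 tree: only willow fits.
So: house 1 = ruby/fir, house 2 = pearl/willow, house 3 = diamond/spruce, house 4 = garnet/pine.

diamond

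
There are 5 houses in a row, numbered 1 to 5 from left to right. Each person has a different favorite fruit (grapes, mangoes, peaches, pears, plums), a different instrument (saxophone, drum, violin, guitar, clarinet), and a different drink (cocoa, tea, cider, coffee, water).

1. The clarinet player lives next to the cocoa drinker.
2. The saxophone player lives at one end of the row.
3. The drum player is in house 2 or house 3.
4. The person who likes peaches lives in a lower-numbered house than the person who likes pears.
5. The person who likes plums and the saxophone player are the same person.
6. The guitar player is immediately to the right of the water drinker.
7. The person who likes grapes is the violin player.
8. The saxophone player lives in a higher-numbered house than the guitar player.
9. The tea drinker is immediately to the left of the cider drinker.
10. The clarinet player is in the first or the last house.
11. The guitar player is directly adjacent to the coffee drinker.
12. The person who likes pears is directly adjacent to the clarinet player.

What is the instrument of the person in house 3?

drum

Clue 8 places the saxophone player in house 5.
House 1's instrument must be clarinet (nothing else left).
From clue 1, the cocoa drinker must be in house 2.
Clue 5 places the person who likes plums in house 5.
Clue 12 places the person who likes pears in house 2.
Clue 4 places the person who likes peaches in house 1.
The person who likes grapes is narrowed to house 3 or 4; consider each.
Placing it in house 3 leads to a contradiction, so it's in house 4.
By clue 7, the violin player is in house 4.
The only favorite fruit still possible for house 3 is mangoes.
The only instrument still possible for house 2 is guitar.
The only instrument still possible for house 3 is drum.
Clue 6: the water drinker is in house 1.
So house 5 gets cider for drink.
By clue 9, the tea drinker is in house 4.
The only drink still possible for house 3 is coffee.
So: house 1 = peaches/clarinet/water, house 2 = pears/guitar/cocoa, house 3 = mangoes/drum/coffee, house 4 = grapes/violin/tea, house 5 = plums/saxophone/cider.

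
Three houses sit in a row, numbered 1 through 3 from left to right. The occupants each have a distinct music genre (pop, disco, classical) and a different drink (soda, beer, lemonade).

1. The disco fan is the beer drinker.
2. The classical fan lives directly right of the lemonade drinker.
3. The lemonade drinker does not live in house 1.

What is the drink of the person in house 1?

From clue 3, the lemonade drinker must be in house 2.
Clue 2: the classical fan is in house 3.
That leaves pop as the music genre for house 2.
The beer drinker is in house 1 (clue 1).
That leaves disco as the music genre for house 1.
The only drink still possible for house 3 is soda.
So: house 1 = disco/beer, house 2 = pop/lemonade, house 3 = classical/soda.

beer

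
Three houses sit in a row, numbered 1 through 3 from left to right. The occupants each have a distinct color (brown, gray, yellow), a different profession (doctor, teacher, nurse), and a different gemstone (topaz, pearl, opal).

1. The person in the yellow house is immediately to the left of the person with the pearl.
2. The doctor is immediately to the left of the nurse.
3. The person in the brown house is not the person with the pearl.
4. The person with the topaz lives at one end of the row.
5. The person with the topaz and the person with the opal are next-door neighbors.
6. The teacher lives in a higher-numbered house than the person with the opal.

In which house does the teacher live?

Clue 5 places the person with the opal in house 2.
Clue 6 places the teacher in house 3.
So house 1 gets doctor for profession.
The only profession still possible for house 2 is nurse.
So house 1 gets topaz for gemstone.
So house 3 gets pearl for gemstone.
Clue 1 places the person in the yellow house in house 2.
House 3's color must be gray (nothing else left).
That leaves brown as the color for house 1.
So: house 1 = brown/doctor/topaz, house 2 = yellow/nurse/opal, house 3 = gray/teacher/pearl.

3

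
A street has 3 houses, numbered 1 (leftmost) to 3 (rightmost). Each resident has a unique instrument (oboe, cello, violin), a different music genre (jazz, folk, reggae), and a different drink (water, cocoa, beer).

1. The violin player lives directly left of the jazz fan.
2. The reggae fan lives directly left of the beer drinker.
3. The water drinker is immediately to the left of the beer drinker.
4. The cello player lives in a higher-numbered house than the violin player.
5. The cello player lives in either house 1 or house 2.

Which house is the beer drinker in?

2

By clue 5, the cello player is in house 2.
So house 1 gets violin for instrument.
House 3 instrument: only oboe fits.
The jazz fan is in house 2 (clue 1).
House 1's music genre must be reggae (nothing else left).
The only music genre still possible for house 3 is folk.
Clue 2 places the beer drinker in house 2.
Clue 3: the water drinker is in house 1.
The only drink still possible for house 3 is cocoa.
So: house 1 = violin/reggae/water, house 2 = cello/jazz/beer, house 3 = oboe/folk/cocoa.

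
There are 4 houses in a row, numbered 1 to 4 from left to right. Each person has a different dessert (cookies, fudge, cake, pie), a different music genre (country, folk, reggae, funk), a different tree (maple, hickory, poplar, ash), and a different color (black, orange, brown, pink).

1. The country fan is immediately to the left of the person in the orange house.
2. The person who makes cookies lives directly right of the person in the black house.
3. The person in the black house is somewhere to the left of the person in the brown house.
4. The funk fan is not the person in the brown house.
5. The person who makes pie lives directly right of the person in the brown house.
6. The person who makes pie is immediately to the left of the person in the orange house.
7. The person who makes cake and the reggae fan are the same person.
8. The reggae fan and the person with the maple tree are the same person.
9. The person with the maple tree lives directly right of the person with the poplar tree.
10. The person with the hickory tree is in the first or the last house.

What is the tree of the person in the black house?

hickory

Clue 6 places the person who makes pie in house 3.
By clue 6, the person in the orange house is in house 4.
Clue 1: the country fan is in house 3.
From clue 3, the person in the black house must be in house 1.
Clue 5 places the person in the brown house in house 2.
House 3 color: only pink fits.
Clue 2: the person who makes cookies is in house 2.
The only dessert still possible for house 1 is fudge.
House 4 dessert: only cake fits.
The reggae fan is in house 4 (clue 7).
Clue 8 places the person with the maple tree in house 4.
The person with the poplar tree is in house 3 (clue 9).
House 1 music genre: only funk fits.
The only music genre still possible for house 2 is folk.
So house 1 gets hickory for tree.
The only tree still possible for house 2 is ash.
So: house 1 = fudge/funk/hickory/black, house 2 = cookies/folk/ash/brown, house 3 = pie/country/poplar/pink, house 4 = cake/reggae/maple/orange.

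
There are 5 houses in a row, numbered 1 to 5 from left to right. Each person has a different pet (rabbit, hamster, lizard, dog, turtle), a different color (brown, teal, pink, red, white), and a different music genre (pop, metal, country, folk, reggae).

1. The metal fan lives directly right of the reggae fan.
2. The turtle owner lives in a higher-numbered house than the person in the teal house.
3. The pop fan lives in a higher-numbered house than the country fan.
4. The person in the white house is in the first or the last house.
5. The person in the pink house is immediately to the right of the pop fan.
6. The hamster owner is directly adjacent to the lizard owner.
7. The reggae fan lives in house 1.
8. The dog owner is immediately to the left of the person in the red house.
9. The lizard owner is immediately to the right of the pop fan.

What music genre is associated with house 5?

folk

The reggae fan is in house 1 (clue 7).
Clue 1: the metal fan is in house 2.
The only music genre still possible for house 3 is country.
That leaves folk as the music genre for house 5.
By clue 5, the person in the pink house is in house 5.
Clue 9 places the lizard owner in house 5.
So house 1 gets white for color.
House 4's music genre must be pop (nothing else left).
The hamster owner is in house 4 (clue 6).
The only pet still possible for house 3 is turtle.
By clue 2, the person in the teal house is in house 2.
So house 3 gets red for color.
So house 4 gets brown for color.
The dog owner is in house 2 (clue 8).
House 1's pet must be rabbit (nothing else left).
So: house 1 = rabbit/white/reggae, house 2 = dog/teal/metal, house 3 = turtle/red/country, house 4 = hamster/brown/pop, house 5 = lizard/pink/folk.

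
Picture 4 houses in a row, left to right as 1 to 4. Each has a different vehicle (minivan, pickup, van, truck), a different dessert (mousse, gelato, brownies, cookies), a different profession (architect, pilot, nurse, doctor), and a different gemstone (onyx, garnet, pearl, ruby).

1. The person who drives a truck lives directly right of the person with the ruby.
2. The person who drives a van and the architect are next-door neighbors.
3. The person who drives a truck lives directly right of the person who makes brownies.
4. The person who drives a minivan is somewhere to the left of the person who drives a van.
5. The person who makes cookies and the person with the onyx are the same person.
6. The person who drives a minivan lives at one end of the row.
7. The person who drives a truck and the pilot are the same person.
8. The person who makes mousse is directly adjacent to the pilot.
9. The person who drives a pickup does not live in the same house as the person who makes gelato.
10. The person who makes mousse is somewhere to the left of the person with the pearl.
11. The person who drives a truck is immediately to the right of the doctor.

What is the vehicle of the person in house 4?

Clue 6 places the person who drives a minivan in house 1.
The person who drives a pickup is narrowed to house 2 or 3 or 4; consider each.
Placing it in house 2 and house 4 leads to a contradiction, so it's in house 3.
The person who drives a truck is narrowed to house 2 or 4; consider each.
Placing it in house 4 leads to a contradiction, so it's in house 2.
The person with the ruby is in house 1 (clue 1).
Clue 3: the person who makes brownies is in house 1.
The pilot is in house 2 (clue 7).
Clue 11: the doctor is in house 1.
The only vehicle still possible for house 4 is van.
House 4 profession: only nurse fits.
Clue 10: the person with the pearl is in house 4.
That leaves mousse as the dessert for house 3.
House 3 profession: only architect fits.
Clue 5 places the person who makes cookies in house 2.
From clue 5, the person with the onyx must be in house 2.
House 4's dessert must be gelato (nothing else left).
The only gemstone still possible for house 3 is garnet.
So: house 1 = minivan/brownies/doctor/ruby, house 2 = truck/cookies/pilot/onyx, house 3 = pickup/mousse/architect/garnet, house 4 = van/gelato/nurse/pearl.

van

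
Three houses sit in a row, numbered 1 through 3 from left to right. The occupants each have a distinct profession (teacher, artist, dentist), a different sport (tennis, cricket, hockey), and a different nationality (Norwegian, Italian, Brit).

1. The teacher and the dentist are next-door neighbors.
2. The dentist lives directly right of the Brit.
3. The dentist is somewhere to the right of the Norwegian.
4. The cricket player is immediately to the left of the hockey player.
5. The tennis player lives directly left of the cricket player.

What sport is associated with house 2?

Clue 5 places the tennis player in house 1.
Clue 5: the cricket player is in house 2.
So house 3 gets hockey for sport.
The only nationality still possible for house 3 is Italian.
The dentist is narrowed to house 2 or 3; consider each.
Placing it in house 2 leads to a contradiction, so it's in house 3.
By clue 1, the teacher is in house 2.
The Brit is in house 2 (clue 2).
House 1 profession: only artist fits.
So house 1 gets Norwegian for nationality.
So: house 1 = artist/tennis/Norwegian, house 2 = teacher/cricket/Brit, house 3 = dentist/hockey/Italian.

cricket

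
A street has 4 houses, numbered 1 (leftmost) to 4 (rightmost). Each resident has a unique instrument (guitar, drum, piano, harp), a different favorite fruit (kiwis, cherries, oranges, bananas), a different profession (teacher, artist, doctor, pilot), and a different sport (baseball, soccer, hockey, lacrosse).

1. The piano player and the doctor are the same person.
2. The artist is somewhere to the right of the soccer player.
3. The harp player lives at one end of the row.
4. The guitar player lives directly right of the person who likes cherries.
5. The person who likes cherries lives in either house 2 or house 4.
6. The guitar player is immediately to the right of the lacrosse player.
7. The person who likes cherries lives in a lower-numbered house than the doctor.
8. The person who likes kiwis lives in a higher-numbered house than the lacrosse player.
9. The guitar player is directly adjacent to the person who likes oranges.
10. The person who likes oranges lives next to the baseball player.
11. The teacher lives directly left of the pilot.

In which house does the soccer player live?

1

Clue 5 places the person who likes cherries in house 2.
So house 1 gets teacher for profession.
By clue 4, the guitar player is in house 3.
By clue 6, the lacrosse player is in house 2.
Clue 9: the person who likes oranges is in house 4.
Clue 10 places the baseball player in house 3.
From clue 11, the pilot must be in house 2.
House 1 instrument: only harp fits.
House 2's instrument must be drum (nothing else left).
House 4's instrument must be piano (nothing else left).
The only favorite fruit still possible for house 1 is bananas.
House 3 favorite fruit: only kiwis fits.
That leaves hockey as the sport for house 4.
Clue 1 places the doctor in house 4.
House 3's profession must be artist (nothing else left).
The only sport still possible for house 1 is soccer.
So: house 1 = harp/bananas/teacher/soccer, house 2 = drum/cherries/pilot/lacrosse, house 3 = guitar/kiwis/artist/baseball, house 4 = piano/oranges/doctor/hockey.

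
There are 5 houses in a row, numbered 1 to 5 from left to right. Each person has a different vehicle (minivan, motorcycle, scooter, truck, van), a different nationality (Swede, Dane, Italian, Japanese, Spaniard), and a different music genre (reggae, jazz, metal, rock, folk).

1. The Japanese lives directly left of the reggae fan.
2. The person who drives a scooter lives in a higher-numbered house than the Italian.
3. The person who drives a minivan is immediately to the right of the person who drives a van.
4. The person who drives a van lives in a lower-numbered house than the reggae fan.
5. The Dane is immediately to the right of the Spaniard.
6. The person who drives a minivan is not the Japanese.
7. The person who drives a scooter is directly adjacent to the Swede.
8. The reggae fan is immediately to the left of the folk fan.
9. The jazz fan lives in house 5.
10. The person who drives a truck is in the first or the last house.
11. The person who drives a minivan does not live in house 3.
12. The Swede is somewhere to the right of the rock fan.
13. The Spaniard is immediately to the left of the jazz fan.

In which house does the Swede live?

3

Clue 9: the jazz fan is in house 5.
Clue 13: the Spaniard is in house 4.
Clue 5 places the Dane in house 5.
Clue 4 places the person who drives a van in house 1.
Clue 3: the person who drives a minivan is in house 2.
Clue 6: the Japanese is in house 1.
House 5's vehicle must be truck (nothing else left).
Clue 1 places the reggae fan in house 2.
By clue 8, the folk fan is in house 3.
House 1's music genre must be rock (nothing else left).
House 4 music genre: only metal fits.
The person who drives a motorcycle is narrowed to house 3 or 4; consider each.
Placing it in house 4 leads to a contradiction, so it's in house 3.
The only vehicle still possible for house 4 is scooter.
Clue 7: the Swede is in house 3.
So house 2 gets Italian for nationality.
So: house 1 = van/Japanese/rock, house 2 = minivan/Italian/reggae, house 3 = motorcycle/Swede/folk, house 4 = scooter/Spaniard/metal, house 5 = truck/Dane/jazz.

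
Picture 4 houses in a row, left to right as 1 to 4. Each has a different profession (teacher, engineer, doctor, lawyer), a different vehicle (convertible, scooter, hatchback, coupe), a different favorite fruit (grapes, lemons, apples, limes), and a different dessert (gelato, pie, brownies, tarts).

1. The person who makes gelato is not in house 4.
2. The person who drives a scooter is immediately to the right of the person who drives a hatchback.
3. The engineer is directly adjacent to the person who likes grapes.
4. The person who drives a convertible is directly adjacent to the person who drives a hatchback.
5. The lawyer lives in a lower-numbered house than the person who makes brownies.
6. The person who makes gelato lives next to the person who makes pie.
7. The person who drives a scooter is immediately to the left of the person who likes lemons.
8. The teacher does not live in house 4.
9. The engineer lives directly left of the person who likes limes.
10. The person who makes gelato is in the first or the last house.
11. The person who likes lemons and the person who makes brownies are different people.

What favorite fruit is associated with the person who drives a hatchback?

Clue 10 places the person who makes gelato in house 1.
The only profession still possible for house 4 is doctor.
The person who makes pie is in house 2 (clue 6).
That leaves coupe as the vehicle for house 4.
The person who drives a hatchback is narrowed to house 1 or 2; consider each.
Placing it in house 1 leads to a contradiction, so it's in house 2.
The person who drives a scooter is in house 3 (clue 2).
Clue 7 places the person who likes lemons in house 4.
Clue 11: the person who makes brownies is in house 3.
That leaves convertible as the vehicle for house 1.
House 4 dessert: only tarts fits.
The only profession still possible for house 3 is teacher.
The engineer is narrowed to house 1 or 2; consider each.
Placing it in house 1 leads to a contradiction, so it's in house 2.
From clue 9, the person who likes limes must be in house 3.
House 1's profession must be lawyer (nothing else left).
So house 2 gets apples for favorite fruit.
So house 1 gets grapes for favorite fruit.
So: house 1 = lawyer/convertible/grapes/gelato, house 2 = engineer/hatchback/apples/pie, house 3 = teacher/scooter/limes/brownies, house 4 = doctor/coupe/lemons/tarts.

apples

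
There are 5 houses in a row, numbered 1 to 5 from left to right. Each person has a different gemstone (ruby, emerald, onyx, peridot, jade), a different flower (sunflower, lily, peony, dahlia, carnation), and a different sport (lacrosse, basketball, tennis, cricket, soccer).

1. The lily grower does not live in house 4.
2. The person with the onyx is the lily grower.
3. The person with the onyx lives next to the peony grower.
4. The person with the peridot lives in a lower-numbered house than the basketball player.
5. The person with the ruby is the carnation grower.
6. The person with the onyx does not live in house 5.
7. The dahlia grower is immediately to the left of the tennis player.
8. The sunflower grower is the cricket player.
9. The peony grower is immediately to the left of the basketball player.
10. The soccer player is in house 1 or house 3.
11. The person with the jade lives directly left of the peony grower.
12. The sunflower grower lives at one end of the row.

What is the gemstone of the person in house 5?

The sunflower grower is narrowed to house 1 or 5; consider each.
Placing it in house 1 leads to a contradiction, so it's in house 5.
Clue 8 places the cricket player in house 5.
So house 5 gets emerald for gemstone.
That leaves carnation as the flower for house 4.
The person with the ruby is in house 4 (clue 5).
The person with the jade is narrowed to house 1 or 2; consider each.
Placing it in house 2 leads to a contradiction, so it's in house 1.
Clue 11 places the peony grower in house 2.
The person with the onyx is in house 3 (clue 2).
By clue 2, the lily grower is in house 3.
By clue 9, the basketball player is in house 3.
The only gemstone still possible for house 2 is peridot.
House 1's flower must be dahlia (nothing else left).
So house 1 gets soccer for sport.
By clue 7, the tennis player is in house 2.
The only sport still possible for house 4 is lacrosse.
So: house 1 = jade/dahlia/soccer, house 2 = peridot/peony/tennis, house 3 = onyx/lily/basketball, house 4 = ruby/carnation/lacrosse, house 5 = emerald/sunflower/cricket.

emerald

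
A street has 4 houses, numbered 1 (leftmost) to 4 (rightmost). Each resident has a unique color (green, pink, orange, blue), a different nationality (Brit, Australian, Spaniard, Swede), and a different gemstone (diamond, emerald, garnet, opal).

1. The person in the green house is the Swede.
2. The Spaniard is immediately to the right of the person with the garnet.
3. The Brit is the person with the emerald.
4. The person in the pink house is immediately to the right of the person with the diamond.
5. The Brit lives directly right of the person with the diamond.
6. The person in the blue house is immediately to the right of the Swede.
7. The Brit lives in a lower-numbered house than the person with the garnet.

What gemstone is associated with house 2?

From clue 7, the Brit must be in house 2.
The person with the garnet is in house 3 (clue 7).
From clue 2, the Spaniard must be in house 4.
Clue 3 places the person with the emerald in house 2.
Clue 5 places the person with the diamond in house 1.
So house 4 gets opal for gemstone.
Clue 4: the person in the pink house is in house 2.
House 4 color: only blue fits.
Clue 6 places the Swede in house 3.
That leaves Australian as the nationality for house 1.
Clue 1 places the person in the green house in house 3.
The only color still possible for house 1 is orange.
So: house 1 = orange/Australian/diamond, house 2 = pink/Brit/emerald, house 3 = green/Swede/garnet, house 4 = blue/Spaniard/opal.

emerald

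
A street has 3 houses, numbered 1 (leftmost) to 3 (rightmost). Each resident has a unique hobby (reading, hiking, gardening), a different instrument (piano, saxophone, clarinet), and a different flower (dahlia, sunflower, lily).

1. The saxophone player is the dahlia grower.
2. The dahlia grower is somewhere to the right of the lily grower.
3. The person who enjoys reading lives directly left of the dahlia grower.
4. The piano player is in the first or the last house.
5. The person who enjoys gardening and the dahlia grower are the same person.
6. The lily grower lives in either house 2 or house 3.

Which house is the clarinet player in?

From clue 6, the lily grower must be in house 2.
House 1's flower must be sunflower (nothing else left).
So house 3 gets dahlia for flower.
The saxophone player is in house 3 (clue 1).
Clue 3 places the person who enjoys reading in house 2.
The person who enjoys gardening is in house 3 (clue 5).
House 1's hobby must be hiking (nothing else left).
The only instrument still possible for house 2 is clarinet.
That leaves piano as the instrument for house 1.
So: house 1 = hiking/piano/sunflower, house 2 = reading/clarinet/lily, house 3 = gardening/saxophone/dahlia.

2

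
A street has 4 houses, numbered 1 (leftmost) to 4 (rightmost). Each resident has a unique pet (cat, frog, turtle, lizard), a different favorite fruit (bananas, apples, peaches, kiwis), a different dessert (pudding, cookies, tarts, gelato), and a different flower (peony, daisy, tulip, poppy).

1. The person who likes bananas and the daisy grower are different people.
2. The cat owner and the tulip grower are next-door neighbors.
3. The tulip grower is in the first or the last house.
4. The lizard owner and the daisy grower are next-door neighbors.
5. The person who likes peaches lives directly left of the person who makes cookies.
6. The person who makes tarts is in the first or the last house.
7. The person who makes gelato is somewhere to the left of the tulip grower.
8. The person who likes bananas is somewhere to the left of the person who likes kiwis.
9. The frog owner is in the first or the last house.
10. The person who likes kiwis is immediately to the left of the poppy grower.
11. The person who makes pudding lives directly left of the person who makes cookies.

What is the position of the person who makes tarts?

Clue 7 places the tulip grower in house 4.
House 4's favorite fruit must be apples (nothing else left).
House 3 flower: only poppy fits.
Clue 2: the cat owner is in house 3.
By clue 10, the person who likes kiwis is in house 2.
The only favorite fruit still possible for house 3 is peaches.
Clue 1 places the daisy grower in house 2.
By clue 4, the lizard owner is in house 1.
The person who makes cookies is in house 4 (clue 5).
Clue 11 places the person who makes pudding in house 3.
The only pet still possible for house 2 is turtle.
House 4 pet: only frog fits.
House 1 favorite fruit: only bananas fits.
That leaves tarts as the dessert for house 1.
The only dessert still possible for house 2 is gelato.
The only flower still possible for house 1 is peony.
So: house 1 = lizard/bananas/tarts/peony, house 2 = turtle/kiwis/gelato/daisy, house 3 = cat/peaches/pudding/poppy, house 4 = frog/apples/cookies/tulip.

1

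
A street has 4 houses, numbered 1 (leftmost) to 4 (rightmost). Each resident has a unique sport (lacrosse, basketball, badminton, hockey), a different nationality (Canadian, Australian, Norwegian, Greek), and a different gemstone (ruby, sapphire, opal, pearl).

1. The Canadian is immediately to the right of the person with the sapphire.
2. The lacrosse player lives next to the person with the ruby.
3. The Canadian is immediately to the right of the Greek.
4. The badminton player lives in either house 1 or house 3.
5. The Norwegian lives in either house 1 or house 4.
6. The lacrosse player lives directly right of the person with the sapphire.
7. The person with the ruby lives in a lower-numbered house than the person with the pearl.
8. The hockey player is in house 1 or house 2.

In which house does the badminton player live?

3

The badminton player is narrowed to house 1 or 3; consider each.
Placing it in house 1 leads to a contradiction, so it's in house 3.
The hockey player is narrowed to house 1 or 2; consider each.
Placing it in house 2 leads to a contradiction, so it's in house 1.
The basketball player is narrowed to house 2 or 4; consider each.
Placing it in house 2 leads to a contradiction, so it's in house 4.
So house 2 gets lacrosse for sport.
From clue 6, the person with the sapphire must be in house 1.
By clue 1, the Canadian is in house 2.
From clue 3, the Greek must be in house 1.
Clue 7 places the person with the pearl in house 4.
That leaves Australian as the nationality for house 3.
That leaves Norwegian as the nationality for house 4.
The only gemstone still possible for house 2 is opal.
House 3 gemstone: only ruby fits.
So: house 1 = hockey/Greek/sapphire, house 2 = lacrosse/Canadian/opal, house 3 = badminton/Australian/ruby, house 4 = basketball/Norwegian/pearl.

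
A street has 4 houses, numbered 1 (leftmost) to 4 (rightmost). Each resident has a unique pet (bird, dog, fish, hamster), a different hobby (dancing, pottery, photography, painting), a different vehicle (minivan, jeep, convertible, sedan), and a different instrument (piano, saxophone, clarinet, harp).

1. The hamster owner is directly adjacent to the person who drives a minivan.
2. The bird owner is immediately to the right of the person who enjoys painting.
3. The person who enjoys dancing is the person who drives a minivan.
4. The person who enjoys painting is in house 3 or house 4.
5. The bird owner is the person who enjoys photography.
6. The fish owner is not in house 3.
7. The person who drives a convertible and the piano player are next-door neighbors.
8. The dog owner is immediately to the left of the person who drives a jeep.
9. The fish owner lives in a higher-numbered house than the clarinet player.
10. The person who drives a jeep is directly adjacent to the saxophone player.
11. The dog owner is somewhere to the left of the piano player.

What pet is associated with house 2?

From clue 4, the person who enjoys painting must be in house 3.
The bird owner is in house 4 (clue 2).
The person who enjoys photography is in house 4 (clue 5).
The only pet still possible for house 2 is fish.
By clue 3, the person who enjoys dancing is in house 2.
By clue 3, the person who drives a minivan is in house 2.
Clue 9 places the clarinet player in house 1.
That leaves pottery as the hobby for house 1.
House 4's vehicle must be jeep (nothing else left).
The dog owner is in house 3 (clue 8).
Clue 11: the piano player is in house 4.
House 1 pet: only hamster fits.
That leaves harp as the instrument for house 2.
So house 3 gets saxophone for instrument.
By clue 7, the person who drives a convertible is in house 3.
House 1's vehicle must be sedan (nothing else left).
So: house 1 = hamster/pottery/sedan/clarinet, house 2 = fish/dancing/minivan/harp, house 3 = dog/painting/convertible/saxophone, house 4 = bird/photography/jeep/piano.

fish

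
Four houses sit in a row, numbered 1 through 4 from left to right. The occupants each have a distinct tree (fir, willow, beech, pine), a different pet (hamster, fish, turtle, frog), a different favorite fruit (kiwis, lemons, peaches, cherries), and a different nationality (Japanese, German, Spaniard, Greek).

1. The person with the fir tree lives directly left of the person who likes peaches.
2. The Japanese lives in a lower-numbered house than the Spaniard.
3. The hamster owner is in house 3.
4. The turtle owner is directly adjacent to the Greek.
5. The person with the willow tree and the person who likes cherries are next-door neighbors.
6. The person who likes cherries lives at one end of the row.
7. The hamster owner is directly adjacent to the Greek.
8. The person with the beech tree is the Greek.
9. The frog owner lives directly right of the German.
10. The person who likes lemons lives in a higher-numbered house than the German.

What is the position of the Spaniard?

4

Clue 3 places the hamster owner in house 3.
From clue 4, the turtle owner must be in house 1.
The Greek is in house 2 (clue 4).
Clue 8 places the person with the beech tree in house 2.
So house 4 gets pine for tree.
That leaves Spaniard as the nationality for house 4.
Clue 5: the person who likes cherries is in house 4.
So house 1 gets fir for tree.
House 3 tree: only willow fits.
House 1's favorite fruit must be kiwis (nothing else left).
So house 3 gets lemons for favorite fruit.
By clue 10, the German is in house 1.
The only favorite fruit still possible for house 2 is peaches.
So house 3 gets Japanese for nationality.
Clue 9: the frog owner is in house 2.
House 4's pet must be fish (nothing else left).
So: house 1 = fir/turtle/kiwis/German, house 2 = beech/frog/peaches/Greek, house 3 = willow/hamster/lemons/Japanese, house 4 = pine/fish/cherries/Spaniard.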